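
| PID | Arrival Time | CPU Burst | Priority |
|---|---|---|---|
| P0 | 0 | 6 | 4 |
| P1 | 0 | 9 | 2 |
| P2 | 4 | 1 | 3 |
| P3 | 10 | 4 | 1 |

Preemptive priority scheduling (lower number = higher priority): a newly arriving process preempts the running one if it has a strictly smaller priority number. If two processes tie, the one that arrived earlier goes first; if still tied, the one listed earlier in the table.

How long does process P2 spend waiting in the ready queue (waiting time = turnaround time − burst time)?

5

Timeline: | P1 0-9 | P2 9-10 | P3 10-14 | P0 14-20 |
Completion: P0=20  P1=9  P2=10  P3=14
Turnaround (C−A): P0=20  P1=9  P2=6  P3=4
Waiting(P2) = turnaround − burst = 6 − 1 = 5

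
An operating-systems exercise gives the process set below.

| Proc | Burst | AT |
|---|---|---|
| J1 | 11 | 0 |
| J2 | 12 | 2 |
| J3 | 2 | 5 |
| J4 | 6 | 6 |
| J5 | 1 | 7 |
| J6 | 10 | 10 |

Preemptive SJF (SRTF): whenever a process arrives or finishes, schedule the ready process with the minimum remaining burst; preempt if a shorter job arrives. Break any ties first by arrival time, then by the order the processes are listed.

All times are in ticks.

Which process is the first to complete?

J3

Schedule: | J1 0-5 | J3 5-7 | J5 7-8 | J1 8-14 | J4 14-20 | J6 20-30 | J2 30-42 |
Completion: J1=14  J2=42  J3=7  J4=20  J5=8  J6=30
Turnaround (C−A): J1=14  J2=40  J3=2  J4=14  J5=1  J6=20
Finish order: J3 → J5 → J1 → J4 → J6 → J2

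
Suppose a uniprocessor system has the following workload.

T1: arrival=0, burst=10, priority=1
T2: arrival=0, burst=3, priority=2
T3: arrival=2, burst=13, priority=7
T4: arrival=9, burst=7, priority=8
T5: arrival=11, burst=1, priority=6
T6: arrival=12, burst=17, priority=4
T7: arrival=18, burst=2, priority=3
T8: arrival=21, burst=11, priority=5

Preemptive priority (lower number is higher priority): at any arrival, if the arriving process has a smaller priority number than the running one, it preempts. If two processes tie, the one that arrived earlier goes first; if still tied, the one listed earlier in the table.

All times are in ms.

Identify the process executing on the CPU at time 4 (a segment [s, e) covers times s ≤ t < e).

Schedule: | T1 0-10 | T2 10-13 | T6 13-18 | T7 18-20 | T6 20-32 | T8 32-43 | T5 43-44 | T3 44-57 | T4 57-64 |
Completion: T1=10  T2=13  T3=57  T4=64  T5=44  T6=32  T7=20  T8=43

T1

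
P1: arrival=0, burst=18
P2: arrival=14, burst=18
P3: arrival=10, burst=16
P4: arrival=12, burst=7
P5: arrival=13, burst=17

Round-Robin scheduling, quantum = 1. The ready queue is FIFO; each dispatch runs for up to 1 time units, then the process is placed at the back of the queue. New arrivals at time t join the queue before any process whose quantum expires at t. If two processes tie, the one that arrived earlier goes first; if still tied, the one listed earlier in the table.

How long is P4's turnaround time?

Gantt: | P1 0-10 | P3 10-11 | P1 11-12 | P3 12-13 | P4 13-14 | P1 14-15 | P5 15-16 | P3 16-17 | P2 17-18 | P4 18-19 | P1 19-20 | P5 20-21 | P3 21-22 | P2 22-23 | P4 23-24 | P1 24-25 | P5 25-26 | P3 26-27 | P2 27-28 | P4 28-29 | P1 29-30 | P5 30-31 | P3 31-32 | P2 32-33 | P4 33-34 | P1 34-35 | P5 35-36 | P3 36-37 | P2 37-38 | P4 38-39 | P1 39-40 | P5 40-41 | P3 41-42 | P2 42-43 | P4 43-44 | P1 44-45 | P5 45-46 | P3 46-47 | P2 47-48 | P5 48-49 | P3 49-50 | P2 50-51 | P5 51-52 | P3 52-53 | P2 53-54 | P5 54-55 | P3 55-56 | P2 56-57 | P5 57-58 | P3 58-59 | P2 59-60 | P5 60-61 | P3 61-62 | P2 62-63 | P5 63-64 | P3 64-65 | P2 65-66 | P5 66-67 | P3 67-68 | P2 68-69 | P5 69-70 | P2 70-71 | P5 71-72 | P2 72-73 | P5 73-74 | P2 74-76 |
Completion: P1=45  P2=76  P3=68  P4=44  P5=74
Turnaround(P4) = completion − arrival = 44 − 12 = 32

32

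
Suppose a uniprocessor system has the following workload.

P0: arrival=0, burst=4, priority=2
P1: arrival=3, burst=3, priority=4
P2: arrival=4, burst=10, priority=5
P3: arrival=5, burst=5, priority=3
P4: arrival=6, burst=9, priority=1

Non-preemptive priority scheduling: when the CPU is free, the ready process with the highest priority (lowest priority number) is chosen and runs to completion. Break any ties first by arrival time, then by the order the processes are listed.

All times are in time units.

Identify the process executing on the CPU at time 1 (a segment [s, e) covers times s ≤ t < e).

P0

Timeline: | P0 0-4 | P1 4-7 | P4 7-16 | P3 16-21 | P2 21-31 |
Completion: P0=4  P1=7  P2=31  P3=21  P4=16
Turnaround (C−A): P0=4  P1=4  P2=27  P3=16  P4=10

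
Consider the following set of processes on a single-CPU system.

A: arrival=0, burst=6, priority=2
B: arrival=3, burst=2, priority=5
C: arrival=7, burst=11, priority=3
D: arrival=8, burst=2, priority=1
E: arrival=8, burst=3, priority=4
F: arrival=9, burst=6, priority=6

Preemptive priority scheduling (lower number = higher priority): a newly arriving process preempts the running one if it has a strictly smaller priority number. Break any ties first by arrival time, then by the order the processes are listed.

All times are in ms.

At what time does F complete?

Schedule: | A 0-6 | B 6-7 | C 7-8 | D 8-10 | C 10-20 | E 20-23 | B 23-24 | F 24-30 |
Completion: A=6  B=24  C=20  D=10  E=23  F=30

30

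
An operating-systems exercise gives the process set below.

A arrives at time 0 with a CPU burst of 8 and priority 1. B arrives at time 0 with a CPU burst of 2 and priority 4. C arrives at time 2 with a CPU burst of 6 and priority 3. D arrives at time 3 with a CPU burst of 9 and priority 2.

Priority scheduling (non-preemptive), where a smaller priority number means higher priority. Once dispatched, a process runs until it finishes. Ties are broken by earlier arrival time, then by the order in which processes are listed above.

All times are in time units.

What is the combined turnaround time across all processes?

68

Timeline: | A 0-8 | D 8-17 | C 17-23 | B 23-25 |
Completion: A=8  B=25  C=23  D=17
Turnaround (C−A): A=8  B=25  C=21  D=14
Turnaround = completion − arrival: A=8, B=25, C=21, D=14
Total turnaround = 8 + 25 + 21 + 14 = 68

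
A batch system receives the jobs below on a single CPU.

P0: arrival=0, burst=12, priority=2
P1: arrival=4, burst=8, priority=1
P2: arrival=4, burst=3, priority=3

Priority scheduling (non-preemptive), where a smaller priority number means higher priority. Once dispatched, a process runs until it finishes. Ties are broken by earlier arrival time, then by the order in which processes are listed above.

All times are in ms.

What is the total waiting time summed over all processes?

24

Schedule: | P0 0-12 | P1 12-20 | P2 20-23 |
Completion: P0=12  P1=20  P2=23
Turnaround (C−A): P0=12  P1=16  P2=19
Waiting = turnaround − burst: P0=0, P1=8, P2=16
Total waiting = 0 + 8 + 16 = 24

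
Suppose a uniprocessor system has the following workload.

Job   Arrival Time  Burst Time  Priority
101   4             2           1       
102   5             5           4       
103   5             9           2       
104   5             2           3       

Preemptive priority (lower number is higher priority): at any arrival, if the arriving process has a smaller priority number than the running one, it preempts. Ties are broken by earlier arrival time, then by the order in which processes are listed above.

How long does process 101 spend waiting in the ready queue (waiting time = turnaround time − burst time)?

Timeline: | idle 0-4 | 101 4-6 | 103 6-15 | 104 15-17 | 102 17-22 |
Completion: 101=6  102=22  103=15  104=17
Waiting(101) = turnaround − burst = 2 − 2 = 0

0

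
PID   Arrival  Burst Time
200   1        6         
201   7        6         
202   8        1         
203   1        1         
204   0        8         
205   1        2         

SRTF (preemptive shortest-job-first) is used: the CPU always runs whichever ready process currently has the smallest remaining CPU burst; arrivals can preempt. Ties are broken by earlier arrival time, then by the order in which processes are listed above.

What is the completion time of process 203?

2

Gantt: | 204 0-1 | 203 1-2 | 205 2-4 | 200 4-8 | 202 8-9 | 200 9-11 | 201 11-17 | 204 17-24 |
Completion: 200=11  201=17  202=9  203=2  204=24  205=4
Turnaround (C−A): 200=10  201=10  202=1  203=1  204=24  205=3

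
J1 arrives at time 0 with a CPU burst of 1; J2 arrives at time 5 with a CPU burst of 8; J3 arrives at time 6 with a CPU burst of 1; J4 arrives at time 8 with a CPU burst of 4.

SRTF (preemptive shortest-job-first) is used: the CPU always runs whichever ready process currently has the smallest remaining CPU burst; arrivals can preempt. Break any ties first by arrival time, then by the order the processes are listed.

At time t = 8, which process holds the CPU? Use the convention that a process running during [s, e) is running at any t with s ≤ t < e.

J4

Schedule: | J1 0-1 | idle 1-5 | J2 5-6 | J3 6-7 | J2 7-8 | J4 8-12 | J2 12-18 |
Completion: J1=1  J2=18  J3=7  J4=12
Turnaround (C−A): J1=1  J2=13  J3=1  J4=4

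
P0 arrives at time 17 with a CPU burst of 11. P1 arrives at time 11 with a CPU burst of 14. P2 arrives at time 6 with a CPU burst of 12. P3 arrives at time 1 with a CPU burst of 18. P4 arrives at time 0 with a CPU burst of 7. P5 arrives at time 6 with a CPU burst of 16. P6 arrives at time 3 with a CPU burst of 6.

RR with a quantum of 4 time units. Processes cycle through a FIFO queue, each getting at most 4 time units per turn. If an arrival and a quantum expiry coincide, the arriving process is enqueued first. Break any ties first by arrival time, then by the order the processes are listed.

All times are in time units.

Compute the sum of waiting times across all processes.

303

Schedule: | P4 0-4 | P3 4-8 | P6 8-12 | P4 12-15 | P2 15-19 | P5 19-23 | P3 23-27 | P1 27-31 | P6 31-33 | P0 33-37 | P2 37-41 | P5 41-45 | P3 45-49 | P1 49-53 | P0 53-57 | P2 57-61 | P5 61-65 | P3 65-69 | P1 69-73 | P0 73-76 | P5 76-80 | P3 80-82 | P1 82-84 |
Completion: P0=76  P1=84  P2=61  P3=82  P4=15  P5=80  P6=33
Turnaround (C−A): P0=59  P1=73  P2=55  P3=81  P4=15  P5=74  P6=30
Waiting = turnaround − burst: P0=48, P1=59, P2=43, P3=63, P4=8, P5=58, P6=24
Total waiting = 48 + 59 + 43 + 63 + 8 + 58 + 24 = 303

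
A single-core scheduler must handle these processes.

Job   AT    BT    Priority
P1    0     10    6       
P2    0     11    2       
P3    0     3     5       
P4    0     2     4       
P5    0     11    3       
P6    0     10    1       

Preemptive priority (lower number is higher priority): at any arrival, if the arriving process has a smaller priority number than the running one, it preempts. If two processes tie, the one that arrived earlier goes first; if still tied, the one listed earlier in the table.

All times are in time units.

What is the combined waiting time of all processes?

134

Gantt: | P6 0-10 | P2 10-21 | P5 21-32 | P4 32-34 | P3 34-37 | P1 37-47 |
Completion: P1=47  P2=21  P3=37  P4=34  P5=32  P6=10
Turnaround (C−A): P1=47  P2=21  P3=37  P4=34  P5=32  P6=10
Waiting = turnaround − burst: P1=37, P2=10, P3=34, P4=32, P5=21, P6=0
Total waiting = 37 + 10 + 34 + 32 + 21 + 0 = 134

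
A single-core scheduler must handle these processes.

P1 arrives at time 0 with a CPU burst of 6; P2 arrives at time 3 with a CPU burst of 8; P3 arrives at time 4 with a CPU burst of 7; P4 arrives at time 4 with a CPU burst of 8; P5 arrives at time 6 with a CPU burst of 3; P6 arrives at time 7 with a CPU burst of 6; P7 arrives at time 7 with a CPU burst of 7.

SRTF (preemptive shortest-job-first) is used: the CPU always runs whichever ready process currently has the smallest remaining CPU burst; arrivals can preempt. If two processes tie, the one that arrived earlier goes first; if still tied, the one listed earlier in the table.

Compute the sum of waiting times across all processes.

Schedule: | P1 0-6 | P5 6-9 | P6 9-15 | P3 15-22 | P7 22-29 | P2 29-37 | P4 37-45 |
Completion: P1=6  P2=37  P3=22  P4=45  P5=9  P6=15  P7=29
Turnaround (C−A): P1=6  P2=34  P3=18  P4=41  P5=3  P6=8  P7=22
Waiting = turnaround − burst: P1=0, P2=26, P3=11, P4=33, P5=0, P6=2, P7=15
Total waiting = 0 + 26 + 11 + 33 + 0 + 2 + 15 = 87

87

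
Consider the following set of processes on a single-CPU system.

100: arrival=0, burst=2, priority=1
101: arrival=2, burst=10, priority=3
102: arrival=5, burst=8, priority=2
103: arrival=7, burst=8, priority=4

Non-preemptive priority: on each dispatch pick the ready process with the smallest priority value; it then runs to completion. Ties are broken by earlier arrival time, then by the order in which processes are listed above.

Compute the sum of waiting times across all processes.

Gantt: | 100 0-2 | 101 2-12 | 102 12-20 | 103 20-28 |
Completion: 100=2  101=12  102=20  103=28
Waiting = turnaround − burst: 100=0, 101=0, 102=7, 103=13
Total waiting = 0 + 0 + 7 + 13 = 20

20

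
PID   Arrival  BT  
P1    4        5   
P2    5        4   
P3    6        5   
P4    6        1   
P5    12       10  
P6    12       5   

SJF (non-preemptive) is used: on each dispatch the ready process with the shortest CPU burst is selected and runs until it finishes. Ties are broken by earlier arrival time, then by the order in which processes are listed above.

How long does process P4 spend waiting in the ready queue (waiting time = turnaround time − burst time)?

3

Timeline: | idle 0-4 | P1 4-9 | P4 9-10 | P2 10-14 | P3 14-19 | P6 19-24 | P5 24-34 |
Completion: P1=9  P2=14  P3=19  P4=10  P5=34  P6=24
Turnaround (C−A): P1=5  P2=9  P3=13  P4=4  P5=22  P6=12
Waiting(P4) = turnaround − burst = 4 − 1 = 3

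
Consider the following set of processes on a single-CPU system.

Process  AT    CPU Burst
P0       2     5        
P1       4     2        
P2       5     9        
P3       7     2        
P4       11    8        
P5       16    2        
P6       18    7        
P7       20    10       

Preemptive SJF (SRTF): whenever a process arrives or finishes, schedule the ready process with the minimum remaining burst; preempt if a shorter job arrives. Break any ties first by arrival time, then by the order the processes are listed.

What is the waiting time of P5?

0

Gantt: | idle 0-2 | P0 2-4 | P1 4-6 | P0 6-9 | P3 9-11 | P4 11-16 | P5 16-18 | P4 18-21 | P6 21-28 | P2 28-37 | P7 37-47 |
Completion: P0=9  P1=6  P2=37  P3=11  P4=21  P5=18  P6=28  P7=47
Turnaround (C−A): P0=7  P1=2  P2=32  P3=4  P4=10  P5=2  P6=10  P7=27
Waiting(P5) = turnaround − burst = 2 − 2 = 0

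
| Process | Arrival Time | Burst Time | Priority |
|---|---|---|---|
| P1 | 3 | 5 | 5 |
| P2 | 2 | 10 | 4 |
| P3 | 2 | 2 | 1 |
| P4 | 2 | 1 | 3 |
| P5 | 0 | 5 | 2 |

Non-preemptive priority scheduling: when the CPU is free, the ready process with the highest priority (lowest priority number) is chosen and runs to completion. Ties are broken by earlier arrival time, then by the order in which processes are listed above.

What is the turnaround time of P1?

20

Schedule: | P5 0-5 | P3 5-7 | P4 7-8 | P2 8-18 | P1 18-23 |
Completion: P1=23  P2=18  P3=7  P4=8  P5=5
Turnaround (C−A): P1=20  P2=16  P3=5  P4=6  P5=5
Turnaround(P1) = completion − arrival = 23 − 3 = 20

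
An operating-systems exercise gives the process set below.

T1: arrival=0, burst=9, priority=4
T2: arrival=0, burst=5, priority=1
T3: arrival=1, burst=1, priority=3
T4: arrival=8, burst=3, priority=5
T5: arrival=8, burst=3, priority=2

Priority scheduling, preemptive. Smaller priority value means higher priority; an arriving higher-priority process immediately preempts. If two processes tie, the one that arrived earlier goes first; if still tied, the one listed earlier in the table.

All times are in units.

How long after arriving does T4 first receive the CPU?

Gantt: | T2 0-5 | T3 5-6 | T1 6-8 | T5 8-11 | T1 11-18 | T4 18-21 |
Completion: T1=18  T2=5  T3=6  T4=21  T5=11
Turnaround (C−A): T1=18  T2=5  T3=5  T4=13  T5=3
Response(T4) = first start − arrival = 18 − 8 = 10

10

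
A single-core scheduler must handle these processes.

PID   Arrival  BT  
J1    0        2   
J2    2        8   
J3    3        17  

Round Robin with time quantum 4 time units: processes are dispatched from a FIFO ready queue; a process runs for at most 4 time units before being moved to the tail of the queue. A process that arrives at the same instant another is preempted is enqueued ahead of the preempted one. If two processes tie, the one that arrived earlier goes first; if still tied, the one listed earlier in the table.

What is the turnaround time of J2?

Timeline: | J1 0-2 | J2 2-6 | J3 6-10 | J2 10-14 | J3 14-27 |
Completion: J1=2  J2=14  J3=27
Turnaround (C−A): J1=2  J2=12  J3=24
Turnaround(J2) = completion − arrival = 14 − 2 = 12

12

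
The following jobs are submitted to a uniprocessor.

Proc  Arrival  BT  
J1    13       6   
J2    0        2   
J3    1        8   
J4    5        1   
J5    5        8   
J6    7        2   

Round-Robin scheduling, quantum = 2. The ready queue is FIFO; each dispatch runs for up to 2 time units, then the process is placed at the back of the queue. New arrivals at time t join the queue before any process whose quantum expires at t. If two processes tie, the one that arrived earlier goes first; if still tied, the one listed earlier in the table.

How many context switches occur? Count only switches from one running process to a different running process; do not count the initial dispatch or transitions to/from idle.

12

Gantt: | J2 0-2 | J3 2-6 | J4 6-7 | J5 7-9 | J3 9-11 | J6 11-13 | J5 13-15 | J3 15-17 | J1 17-19 | J5 19-21 | J1 21-23 | J5 23-25 | J1 25-27 |
Completion: J1=27  J2=2  J3=17  J4=7  J5=25  J6=13
Turnaround (C−A): J1=14  J2=2  J3=16  J4=2  J5=20  J6=6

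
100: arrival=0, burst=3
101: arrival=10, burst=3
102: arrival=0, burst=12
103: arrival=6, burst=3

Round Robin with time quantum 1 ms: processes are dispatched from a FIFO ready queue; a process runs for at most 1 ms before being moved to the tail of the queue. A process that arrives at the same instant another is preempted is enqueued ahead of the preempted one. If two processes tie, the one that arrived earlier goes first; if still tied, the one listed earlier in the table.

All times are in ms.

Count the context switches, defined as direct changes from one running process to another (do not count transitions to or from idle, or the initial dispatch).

16

Gantt: | 100 0-1 | 102 1-2 | 100 2-3 | 102 3-4 | 100 4-5 | 102 5-6 | 103 6-7 | 102 7-8 | 103 8-9 | 102 9-10 | 103 10-11 | 101 11-12 | 102 12-13 | 101 13-14 | 102 14-15 | 101 15-16 | 102 16-21 |
Completion: 100=5  101=16  102=21  103=11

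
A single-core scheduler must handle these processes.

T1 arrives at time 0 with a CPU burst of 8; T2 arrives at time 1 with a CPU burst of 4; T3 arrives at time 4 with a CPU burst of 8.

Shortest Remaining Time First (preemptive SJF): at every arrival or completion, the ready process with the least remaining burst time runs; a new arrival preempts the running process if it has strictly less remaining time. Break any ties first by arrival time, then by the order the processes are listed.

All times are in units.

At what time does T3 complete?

20

Schedule: | T1 0-1 | T2 1-5 | T1 5-12 | T3 12-20 |
Completion: T1=12  T2=5  T3=20
Turnaround (C−A): T1=12  T2=4  T3=16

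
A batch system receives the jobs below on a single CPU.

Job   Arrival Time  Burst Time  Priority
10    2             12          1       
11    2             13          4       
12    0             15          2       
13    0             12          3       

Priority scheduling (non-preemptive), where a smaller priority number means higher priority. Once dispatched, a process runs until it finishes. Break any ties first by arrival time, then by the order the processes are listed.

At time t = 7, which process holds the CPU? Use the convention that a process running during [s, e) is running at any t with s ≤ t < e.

12

Schedule: | 12 0-15 | 10 15-27 | 13 27-39 | 11 39-52 |
Completion: 10=27  11=52  12=15  13=39
Turnaround (C−A): 10=25  11=50  12=15  13=39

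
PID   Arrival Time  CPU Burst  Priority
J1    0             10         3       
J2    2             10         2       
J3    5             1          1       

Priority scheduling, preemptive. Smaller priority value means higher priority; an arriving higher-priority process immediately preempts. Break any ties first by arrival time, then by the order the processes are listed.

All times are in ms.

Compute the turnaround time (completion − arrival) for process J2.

Schedule: | J1 0-2 | J2 2-5 | J3 5-6 | J2 6-13 | J1 13-21 |
Completion: J1=21  J2=13  J3=6
Turnaround (C−A): J1=21  J2=11  J3=1
Turnaround(J2) = completion − arrival = 13 − 2 = 11

11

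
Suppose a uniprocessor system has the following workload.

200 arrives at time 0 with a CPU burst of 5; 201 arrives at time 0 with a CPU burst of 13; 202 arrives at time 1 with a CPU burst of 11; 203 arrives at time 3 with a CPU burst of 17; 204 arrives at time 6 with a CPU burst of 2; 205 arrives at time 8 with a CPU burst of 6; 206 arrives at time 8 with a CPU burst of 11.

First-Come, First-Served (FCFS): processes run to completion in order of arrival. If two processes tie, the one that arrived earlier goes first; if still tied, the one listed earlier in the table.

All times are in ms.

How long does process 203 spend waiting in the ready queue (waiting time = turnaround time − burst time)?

Schedule: | 200 0-5 | 201 5-18 | 202 18-29 | 203 29-46 | 204 46-48 | 205 48-54 | 206 54-65 |
Completion: 200=5  201=18  202=29  203=46  204=48  205=54  206=65
Turnaround (C−A): 200=5  201=18  202=28  203=43  204=42  205=46  206=57
Waiting(203) = turnaround − burst = 43 − 17 = 26

26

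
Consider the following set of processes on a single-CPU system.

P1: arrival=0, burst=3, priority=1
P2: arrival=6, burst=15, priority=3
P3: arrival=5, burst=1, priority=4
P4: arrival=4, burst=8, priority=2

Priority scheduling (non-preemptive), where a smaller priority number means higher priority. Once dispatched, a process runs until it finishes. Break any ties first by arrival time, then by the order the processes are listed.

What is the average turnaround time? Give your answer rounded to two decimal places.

Timeline: | P1 0-3 | idle 3-4 | P4 4-12 | P2 12-27 | P3 27-28 |
Completion: P1=3  P2=27  P3=28  P4=12
Turnaround (C−A): P1=3  P2=21  P3=23  P4=8
Turnaround times: P1=3, P2=21, P3=23, P4=8
Average turnaround = (3+21+23+8) / 4 = 55/4 = 13.75

13.75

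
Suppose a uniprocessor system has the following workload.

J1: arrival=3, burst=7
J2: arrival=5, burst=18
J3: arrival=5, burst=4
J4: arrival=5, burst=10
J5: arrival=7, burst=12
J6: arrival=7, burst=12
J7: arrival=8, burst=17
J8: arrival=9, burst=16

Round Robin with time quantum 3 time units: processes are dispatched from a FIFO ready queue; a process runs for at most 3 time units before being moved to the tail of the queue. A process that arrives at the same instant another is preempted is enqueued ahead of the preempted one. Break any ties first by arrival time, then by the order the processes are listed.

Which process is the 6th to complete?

J2

Timeline: | idle 0-3 | J1 3-6 | J2 6-9 | J3 9-12 | J4 12-15 | J1 15-18 | J5 18-21 | J6 21-24 | J7 24-27 | J8 27-30 | J2 30-33 | J3 33-34 | J4 34-37 | J1 37-38 | J5 38-41 | J6 41-44 | J7 44-47 | J8 47-50 | J2 50-53 | J4 53-56 | J5 56-59 | J6 59-62 | J7 62-65 | J8 65-68 | J2 68-71 | J4 71-72 | J5 72-75 | J6 75-78 | J7 78-81 | J8 81-84 | J2 84-87 | J7 87-90 | J8 90-93 | J2 93-96 | J7 96-98 | J8 98-99 |
Completion: J1=38  J2=96  J3=34  J4=72  J5=75  J6=78  J7=98  J8=99
Turnaround (C−A): J1=35  J2=91  J3=29  J4=67  J5=68  J6=71  J7=90  J8=90
Finish order: J3 → J1 → J4 → J5 → J6 → J2 → J7 → J8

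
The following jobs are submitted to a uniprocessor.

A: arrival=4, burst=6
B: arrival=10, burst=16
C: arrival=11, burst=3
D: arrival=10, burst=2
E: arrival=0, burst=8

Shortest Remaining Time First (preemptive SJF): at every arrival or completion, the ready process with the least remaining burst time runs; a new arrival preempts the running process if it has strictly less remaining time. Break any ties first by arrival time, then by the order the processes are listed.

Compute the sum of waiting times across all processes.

Schedule: | E 0-8 | A 8-10 | D 10-12 | C 12-15 | A 15-19 | B 19-35 |
Completion: A=19  B=35  C=15  D=12  E=8
Turnaround (C−A): A=15  B=25  C=4  D=2  E=8
Waiting = turnaround − burst: A=9, B=9, C=1, D=0, E=0
Total waiting = 9 + 9 + 1 + 0 + 0 = 19

19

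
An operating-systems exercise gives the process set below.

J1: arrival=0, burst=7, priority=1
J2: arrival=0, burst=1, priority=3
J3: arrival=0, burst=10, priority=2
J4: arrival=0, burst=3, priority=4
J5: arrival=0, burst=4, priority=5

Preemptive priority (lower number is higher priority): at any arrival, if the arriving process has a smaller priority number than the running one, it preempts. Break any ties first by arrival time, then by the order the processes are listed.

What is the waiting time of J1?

Timeline: | J1 0-7 | J3 7-17 | J2 17-18 | J4 18-21 | J5 21-25 |
Completion: J1=7  J2=18  J3=17  J4=21  J5=25
Waiting(J1) = turnaround − burst = 7 − 7 = 0

0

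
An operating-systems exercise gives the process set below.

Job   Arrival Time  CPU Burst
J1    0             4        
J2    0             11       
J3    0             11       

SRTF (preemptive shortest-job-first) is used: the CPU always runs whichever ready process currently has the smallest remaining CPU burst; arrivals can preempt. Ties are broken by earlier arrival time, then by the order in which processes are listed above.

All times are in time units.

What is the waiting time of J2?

4

Gantt: | J1 0-4 | J2 4-15 | J3 15-26 |
Completion: J1=4  J2=15  J3=26
Turnaround (C−A): J1=4  J2=15  J3=26
Waiting(J2) = turnaround − burst = 15 − 11 = 4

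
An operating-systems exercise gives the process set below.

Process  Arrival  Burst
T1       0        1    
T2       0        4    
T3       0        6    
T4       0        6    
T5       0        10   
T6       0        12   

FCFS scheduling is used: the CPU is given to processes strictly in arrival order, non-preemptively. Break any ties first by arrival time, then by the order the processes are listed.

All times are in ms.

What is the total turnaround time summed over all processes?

100

Gantt: | T1 0-1 | T2 1-5 | T3 5-11 | T4 11-17 | T5 17-27 | T6 27-39 |
Completion: T1=1  T2=5  T3=11  T4=17  T5=27  T6=39
Turnaround (C−A): T1=1  T2=5  T3=11  T4=17  T5=27  T6=39
Turnaround = completion − arrival: T1=1, T2=5, T3=11, T4=17, T5=27, T6=39
Total turnaround = 1 + 5 + 11 + 17 + 27 + 39 = 100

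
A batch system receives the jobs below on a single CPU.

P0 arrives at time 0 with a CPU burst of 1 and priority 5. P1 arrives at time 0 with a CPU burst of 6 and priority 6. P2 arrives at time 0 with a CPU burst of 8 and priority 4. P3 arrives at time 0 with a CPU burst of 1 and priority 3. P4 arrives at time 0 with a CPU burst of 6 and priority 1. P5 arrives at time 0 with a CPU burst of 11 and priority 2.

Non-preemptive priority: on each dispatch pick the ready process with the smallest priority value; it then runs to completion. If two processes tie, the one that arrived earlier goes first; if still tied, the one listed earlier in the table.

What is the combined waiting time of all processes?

94

Timeline: | P4 0-6 | P5 6-17 | P3 17-18 | P2 18-26 | P0 26-27 | P1 27-33 |
Completion: P0=27  P1=33  P2=26  P3=18  P4=6  P5=17
Waiting = turnaround − burst: P0=26, P1=27, P2=18, P3=17, P4=0, P5=6
Total waiting = 26 + 27 + 18 + 17 + 0 + 6 = 94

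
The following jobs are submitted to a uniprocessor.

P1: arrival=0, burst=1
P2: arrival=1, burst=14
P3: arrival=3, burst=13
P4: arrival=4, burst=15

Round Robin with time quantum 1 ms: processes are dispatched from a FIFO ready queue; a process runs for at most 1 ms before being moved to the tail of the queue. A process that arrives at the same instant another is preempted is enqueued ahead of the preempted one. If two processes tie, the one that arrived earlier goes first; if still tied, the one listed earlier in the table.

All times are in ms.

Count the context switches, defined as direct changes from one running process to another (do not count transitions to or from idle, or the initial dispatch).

Gantt: | P1 0-1 | P2 1-3 | P3 3-4 | P2 4-5 | P4 5-6 | P3 6-7 | P2 7-8 | P4 8-9 | P3 9-10 | P2 10-11 | P4 11-12 | P3 12-13 | P2 13-14 | P4 14-15 | P3 15-16 | P2 16-17 | P4 17-18 | P3 18-19 | P2 19-20 | P4 20-21 | P3 21-22 | P2 22-23 | P4 23-24 | P3 24-25 | P2 25-26 | P4 26-27 | P3 27-28 | P2 28-29 | P4 29-30 | P3 30-31 | P2 31-32 | P4 32-33 | P3 33-34 | P2 34-35 | P4 35-36 | P3 36-37 | P2 37-38 | P4 38-39 | P3 39-40 | P4 40-43 |
Completion: P1=1  P2=38  P3=40  P4=43
Turnaround (C−A): P1=1  P2=37  P3=37  P4=39

39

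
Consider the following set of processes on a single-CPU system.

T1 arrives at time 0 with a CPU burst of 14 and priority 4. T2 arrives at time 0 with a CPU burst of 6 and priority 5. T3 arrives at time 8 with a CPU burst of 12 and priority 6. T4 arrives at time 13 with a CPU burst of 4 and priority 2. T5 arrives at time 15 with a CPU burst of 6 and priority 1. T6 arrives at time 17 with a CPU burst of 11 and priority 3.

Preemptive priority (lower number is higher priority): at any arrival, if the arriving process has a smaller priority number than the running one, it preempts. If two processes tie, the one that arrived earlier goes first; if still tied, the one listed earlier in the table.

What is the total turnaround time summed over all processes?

Gantt: | T1 0-13 | T4 13-15 | T5 15-21 | T4 21-23 | T6 23-34 | T1 34-35 | T2 35-41 | T3 41-53 |
Completion: T1=35  T2=41  T3=53  T4=23  T5=21  T6=34
Turnaround (C−A): T1=35  T2=41  T3=45  T4=10  T5=6  T6=17
Turnaround = completion − arrival: T1=35, T2=41, T3=45, T4=10, T5=6, T6=17
Total turnaround = 35 + 41 + 45 + 10 + 6 + 17 = 154

154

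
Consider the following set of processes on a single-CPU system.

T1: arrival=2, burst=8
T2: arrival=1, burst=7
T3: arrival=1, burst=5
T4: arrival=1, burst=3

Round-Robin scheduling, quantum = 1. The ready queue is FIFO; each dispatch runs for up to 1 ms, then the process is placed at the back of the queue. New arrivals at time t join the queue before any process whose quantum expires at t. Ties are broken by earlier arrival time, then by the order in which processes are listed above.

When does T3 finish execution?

18

Timeline: | idle 0-1 | T2 1-2 | T3 2-3 | T4 3-4 | T1 4-5 | T2 5-6 | T3 6-7 | T4 7-8 | T1 8-9 | T2 9-10 | T3 10-11 | T4 11-12 | T1 12-13 | T2 13-14 | T3 14-15 | T1 15-16 | T2 16-17 | T3 17-18 | T1 18-19 | T2 19-20 | T1 20-21 | T2 21-22 | T1 22-24 |
Completion: T1=24  T2=22  T3=18  T4=12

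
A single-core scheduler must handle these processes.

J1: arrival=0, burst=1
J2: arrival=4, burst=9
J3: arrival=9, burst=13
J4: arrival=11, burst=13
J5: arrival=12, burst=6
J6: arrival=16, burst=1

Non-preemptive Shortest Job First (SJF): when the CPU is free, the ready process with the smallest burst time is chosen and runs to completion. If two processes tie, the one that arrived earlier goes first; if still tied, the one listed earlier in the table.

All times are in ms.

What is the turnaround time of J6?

4

Schedule: | J1 0-1 | idle 1-4 | J2 4-13 | J5 13-19 | J6 19-20 | J3 20-33 | J4 33-46 |
Completion: J1=1  J2=13  J3=33  J4=46  J5=19  J6=20
Turnaround (C−A): J1=1  J2=9  J3=24  J4=35  J5=7  J6=4
Turnaround(J6) = completion − arrival = 20 − 16 = 4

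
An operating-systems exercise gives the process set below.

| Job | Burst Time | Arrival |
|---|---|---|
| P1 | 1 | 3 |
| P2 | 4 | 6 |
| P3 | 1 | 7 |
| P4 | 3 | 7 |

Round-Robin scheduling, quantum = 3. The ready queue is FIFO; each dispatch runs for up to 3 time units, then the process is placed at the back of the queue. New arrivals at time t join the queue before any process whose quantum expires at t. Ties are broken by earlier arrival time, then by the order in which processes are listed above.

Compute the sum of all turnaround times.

18

Gantt: | idle 0-3 | P1 3-4 | idle 4-6 | P2 6-9 | P3 9-10 | P4 10-13 | P2 13-14 |
Completion: P1=4  P2=14  P3=10  P4=13
Turnaround = completion − arrival: P1=1, P2=8, P3=3, P4=6
Total turnaround = 1 + 8 + 3 + 6 = 18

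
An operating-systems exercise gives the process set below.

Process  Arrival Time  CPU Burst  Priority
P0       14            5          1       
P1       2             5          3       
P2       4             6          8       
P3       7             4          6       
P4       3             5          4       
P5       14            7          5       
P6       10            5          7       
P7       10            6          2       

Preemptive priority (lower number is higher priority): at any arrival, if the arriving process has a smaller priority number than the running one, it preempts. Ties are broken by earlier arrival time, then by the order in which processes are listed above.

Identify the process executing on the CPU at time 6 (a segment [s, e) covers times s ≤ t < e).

P1

Schedule: | idle 0-2 | P1 2-7 | P4 7-10 | P7 10-14 | P0 14-19 | P7 19-21 | P4 21-23 | P5 23-30 | P3 30-34 | P6 34-39 | P2 39-45 |
Completion: P0=19  P1=7  P2=45  P3=34  P4=23  P5=30  P6=39  P7=21
Turnaround (C−A): P0=5  P1=5  P2=41  P3=27  P4=20  P5=16  P6=29  P7=11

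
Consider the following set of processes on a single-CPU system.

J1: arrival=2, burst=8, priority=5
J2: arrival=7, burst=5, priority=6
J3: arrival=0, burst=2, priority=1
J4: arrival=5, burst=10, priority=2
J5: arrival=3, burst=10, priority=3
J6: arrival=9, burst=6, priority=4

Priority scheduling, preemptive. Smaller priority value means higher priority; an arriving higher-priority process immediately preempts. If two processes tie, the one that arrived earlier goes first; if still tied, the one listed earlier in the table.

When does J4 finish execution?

15

Gantt: | J3 0-2 | J1 2-3 | J5 3-5 | J4 5-15 | J5 15-23 | J6 23-29 | J1 29-36 | J2 36-41 |
Completion: J1=36  J2=41  J3=2  J4=15  J5=23  J6=29
Turnaround (C−A): J1=34  J2=34  J3=2  J4=10  J5=20  J6=20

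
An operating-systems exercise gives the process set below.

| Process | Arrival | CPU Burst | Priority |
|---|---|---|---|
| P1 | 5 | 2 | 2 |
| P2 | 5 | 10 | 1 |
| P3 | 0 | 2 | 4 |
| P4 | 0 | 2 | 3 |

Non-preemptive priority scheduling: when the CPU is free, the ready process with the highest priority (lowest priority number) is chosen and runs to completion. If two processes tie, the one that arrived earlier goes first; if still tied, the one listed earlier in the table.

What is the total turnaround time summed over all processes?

28

Timeline: | P4 0-2 | P3 2-4 | idle 4-5 | P2 5-15 | P1 15-17 |
Completion: P1=17  P2=15  P3=4  P4=2
Turnaround = completion − arrival: P1=12, P2=10, P3=4, P4=2
Total turnaround = 12 + 10 + 4 + 2 = 28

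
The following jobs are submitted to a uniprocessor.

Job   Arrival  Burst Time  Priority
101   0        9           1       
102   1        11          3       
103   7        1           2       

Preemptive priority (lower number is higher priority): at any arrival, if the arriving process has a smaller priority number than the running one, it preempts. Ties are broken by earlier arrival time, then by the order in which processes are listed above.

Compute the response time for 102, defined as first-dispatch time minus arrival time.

9

Timeline: | 101 0-9 | 103 9-10 | 102 10-21 |
Completion: 101=9  102=21  103=10
Turnaround (C−A): 101=9  102=20  103=3
Response(102) = first start − arrival = 10 − 1 = 9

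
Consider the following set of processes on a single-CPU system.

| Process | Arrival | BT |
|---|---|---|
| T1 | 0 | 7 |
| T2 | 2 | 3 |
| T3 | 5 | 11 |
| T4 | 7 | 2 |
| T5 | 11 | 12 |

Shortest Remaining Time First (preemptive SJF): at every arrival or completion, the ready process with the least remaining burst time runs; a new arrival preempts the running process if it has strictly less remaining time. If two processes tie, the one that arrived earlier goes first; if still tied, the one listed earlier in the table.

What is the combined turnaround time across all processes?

Schedule: | T1 0-2 | T2 2-5 | T1 5-7 | T4 7-9 | T1 9-12 | T3 12-23 | T5 23-35 |
Completion: T1=12  T2=5  T3=23  T4=9  T5=35
Turnaround (C−A): T1=12  T2=3  T3=18  T4=2  T5=24
Turnaround = completion − arrival: T1=12, T2=3, T3=18, T4=2, T5=24
Total turnaround = 12 + 3 + 18 + 2 + 24 = 59

59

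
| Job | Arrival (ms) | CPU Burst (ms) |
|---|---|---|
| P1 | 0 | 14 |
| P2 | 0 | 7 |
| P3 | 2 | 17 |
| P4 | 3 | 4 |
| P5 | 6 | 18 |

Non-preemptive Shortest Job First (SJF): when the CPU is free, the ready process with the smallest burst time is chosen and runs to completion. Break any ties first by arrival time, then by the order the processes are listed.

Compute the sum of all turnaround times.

134

Gantt: | P2 0-7 | P4 7-11 | P1 11-25 | P3 25-42 | P5 42-60 |
Completion: P1=25  P2=7  P3=42  P4=11  P5=60
Turnaround = completion − arrival: P1=25, P2=7, P3=40, P4=8, P5=54
Total turnaround = 25 + 7 + 40 + 8 + 54 = 134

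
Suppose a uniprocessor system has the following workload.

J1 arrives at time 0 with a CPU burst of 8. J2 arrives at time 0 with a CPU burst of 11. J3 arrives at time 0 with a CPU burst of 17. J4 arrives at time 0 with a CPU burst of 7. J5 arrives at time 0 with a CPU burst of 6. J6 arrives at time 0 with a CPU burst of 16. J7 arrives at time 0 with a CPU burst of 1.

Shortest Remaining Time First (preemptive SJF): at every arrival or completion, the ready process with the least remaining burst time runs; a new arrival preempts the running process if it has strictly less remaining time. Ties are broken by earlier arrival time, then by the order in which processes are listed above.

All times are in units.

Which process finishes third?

Schedule: | J7 0-1 | J5 1-7 | J4 7-14 | J1 14-22 | J2 22-33 | J6 33-49 | J3 49-66 |
Completion: J1=22  J2=33  J3=66  J4=14  J5=7  J6=49  J7=1
Finish order: J7 → J5 → J4 → J1 → J2 → J6 → J3

J4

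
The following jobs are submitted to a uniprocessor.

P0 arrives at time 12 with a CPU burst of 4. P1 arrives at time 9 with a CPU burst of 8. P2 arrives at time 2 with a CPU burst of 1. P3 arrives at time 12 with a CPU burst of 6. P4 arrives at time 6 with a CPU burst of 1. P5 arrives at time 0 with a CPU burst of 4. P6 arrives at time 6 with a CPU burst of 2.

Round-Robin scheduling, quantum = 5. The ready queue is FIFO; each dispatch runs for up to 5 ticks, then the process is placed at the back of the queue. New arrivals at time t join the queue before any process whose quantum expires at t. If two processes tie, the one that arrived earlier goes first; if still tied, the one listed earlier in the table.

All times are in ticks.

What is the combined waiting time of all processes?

Timeline: | P5 0-4 | P2 4-5 | idle 5-6 | P4 6-7 | P6 7-9 | P1 9-14 | P0 14-18 | P3 18-23 | P1 23-26 | P3 26-27 |
Completion: P0=18  P1=26  P2=5  P3=27  P4=7  P5=4  P6=9
Turnaround (C−A): P0=6  P1=17  P2=3  P3=15  P4=1  P5=4  P6=3
Waiting = turnaround − burst: P0=2, P1=9, P2=2, P3=9, P4=0, P5=0, P6=1
Total waiting = 2 + 9 + 2 + 9 + 0 + 0 + 1 = 23

23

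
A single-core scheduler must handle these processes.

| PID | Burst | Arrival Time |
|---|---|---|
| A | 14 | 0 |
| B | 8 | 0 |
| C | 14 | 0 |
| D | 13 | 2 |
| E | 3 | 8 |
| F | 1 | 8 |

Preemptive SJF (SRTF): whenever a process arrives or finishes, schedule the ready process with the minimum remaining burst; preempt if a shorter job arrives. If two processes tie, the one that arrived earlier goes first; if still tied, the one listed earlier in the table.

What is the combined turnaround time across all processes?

128

Timeline: | B 0-8 | F 8-9 | E 9-12 | D 12-25 | A 25-39 | C 39-53 |
Completion: A=39  B=8  C=53  D=25  E=12  F=9
Turnaround (C−A): A=39  B=8  C=53  D=23  E=4  F=1
Turnaround = completion − arrival: A=39, B=8, C=53, D=23, E=4, F=1
Total turnaround = 39 + 8 + 53 + 23 + 4 + 1 = 128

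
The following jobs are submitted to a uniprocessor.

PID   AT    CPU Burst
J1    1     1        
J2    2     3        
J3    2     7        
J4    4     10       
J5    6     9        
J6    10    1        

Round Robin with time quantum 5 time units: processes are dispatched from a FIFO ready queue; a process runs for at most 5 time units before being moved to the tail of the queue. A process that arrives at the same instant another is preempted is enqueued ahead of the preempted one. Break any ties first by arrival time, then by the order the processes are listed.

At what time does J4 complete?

Gantt: | idle 0-1 | J1 1-2 | J2 2-5 | J3 5-10 | J4 10-15 | J5 15-20 | J6 20-21 | J3 21-23 | J4 23-28 | J5 28-32 |
Completion: J1=2  J2=5  J3=23  J4=28  J5=32  J6=21
Turnaround (C−A): J1=1  J2=3  J3=21  J4=24  J5=26  J6=11

28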